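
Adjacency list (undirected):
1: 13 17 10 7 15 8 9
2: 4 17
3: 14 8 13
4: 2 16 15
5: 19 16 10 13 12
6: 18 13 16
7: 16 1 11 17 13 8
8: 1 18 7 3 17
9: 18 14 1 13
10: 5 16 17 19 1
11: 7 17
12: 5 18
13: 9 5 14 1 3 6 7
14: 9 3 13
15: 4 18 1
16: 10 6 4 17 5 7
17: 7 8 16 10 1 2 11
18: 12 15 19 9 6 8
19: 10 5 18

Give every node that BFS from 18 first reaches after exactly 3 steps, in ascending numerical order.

2, 11

Level 0: 18
Level 1: 6, 8, 9, 12, 15, 19
Level 2: 1, 3, 4, 5, 7, 10, 13, 14, 16, 17
Level 3: 2, 11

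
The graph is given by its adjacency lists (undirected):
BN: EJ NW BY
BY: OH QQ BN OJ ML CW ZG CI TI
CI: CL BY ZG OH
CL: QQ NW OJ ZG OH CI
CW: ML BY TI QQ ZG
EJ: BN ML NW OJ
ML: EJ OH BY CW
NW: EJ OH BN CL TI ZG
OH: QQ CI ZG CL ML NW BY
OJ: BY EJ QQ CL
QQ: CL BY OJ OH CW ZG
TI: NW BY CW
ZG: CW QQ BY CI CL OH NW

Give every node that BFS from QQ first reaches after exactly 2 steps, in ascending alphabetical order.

Level 0: QQ
Level 1: BY, CL, CW, OH, OJ, ZG
Level 2: BN, CI, EJ, ML, NW, TI

BN, CI, EJ, ML, NW, TI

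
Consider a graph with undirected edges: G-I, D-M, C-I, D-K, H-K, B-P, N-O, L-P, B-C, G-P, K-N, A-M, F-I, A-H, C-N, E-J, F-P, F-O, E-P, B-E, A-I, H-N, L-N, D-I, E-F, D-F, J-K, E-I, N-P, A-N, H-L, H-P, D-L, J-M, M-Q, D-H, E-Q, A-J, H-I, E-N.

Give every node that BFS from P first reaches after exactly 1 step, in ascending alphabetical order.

Level 0: P
Level 1: B, E, F, G, H, L, N
Level 2: A, C, D, I, J, K, O, Q
Level 3: M

B, E, F, G, H, L, N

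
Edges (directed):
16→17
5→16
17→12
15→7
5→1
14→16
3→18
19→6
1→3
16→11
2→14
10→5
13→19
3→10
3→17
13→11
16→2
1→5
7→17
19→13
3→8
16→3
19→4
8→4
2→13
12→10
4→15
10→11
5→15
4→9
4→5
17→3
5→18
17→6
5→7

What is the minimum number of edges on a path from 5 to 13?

Level 0: 5
Level 1: 1, 7, 15, 16, 18
Level 2: 2, 3, 11, 17
Level 3: 6, 8, 10, 12, 13, 14
Level 4: 4, 19
Level 5: 9
13 first appears at level 3.

3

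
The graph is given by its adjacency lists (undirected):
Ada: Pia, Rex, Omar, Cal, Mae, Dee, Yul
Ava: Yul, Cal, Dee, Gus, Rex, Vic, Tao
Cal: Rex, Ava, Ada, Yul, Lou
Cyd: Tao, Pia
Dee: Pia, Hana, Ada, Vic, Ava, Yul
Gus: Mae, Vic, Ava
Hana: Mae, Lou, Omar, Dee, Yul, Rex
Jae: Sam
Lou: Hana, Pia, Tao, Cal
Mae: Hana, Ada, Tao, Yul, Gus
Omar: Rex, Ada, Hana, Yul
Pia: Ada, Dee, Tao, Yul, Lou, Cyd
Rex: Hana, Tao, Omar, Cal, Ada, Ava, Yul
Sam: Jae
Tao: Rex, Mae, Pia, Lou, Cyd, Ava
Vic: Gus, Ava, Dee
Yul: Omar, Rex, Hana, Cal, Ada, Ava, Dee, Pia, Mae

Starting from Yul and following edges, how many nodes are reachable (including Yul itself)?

15

BFS from Yul visits: Yul, Omar, Rex, Hana, Cal, Ada, Ava, Dee, Pia, Mae, Tao, Lou, Gus, Vic, Cyd
Reachable nodes: 15 of 17 total.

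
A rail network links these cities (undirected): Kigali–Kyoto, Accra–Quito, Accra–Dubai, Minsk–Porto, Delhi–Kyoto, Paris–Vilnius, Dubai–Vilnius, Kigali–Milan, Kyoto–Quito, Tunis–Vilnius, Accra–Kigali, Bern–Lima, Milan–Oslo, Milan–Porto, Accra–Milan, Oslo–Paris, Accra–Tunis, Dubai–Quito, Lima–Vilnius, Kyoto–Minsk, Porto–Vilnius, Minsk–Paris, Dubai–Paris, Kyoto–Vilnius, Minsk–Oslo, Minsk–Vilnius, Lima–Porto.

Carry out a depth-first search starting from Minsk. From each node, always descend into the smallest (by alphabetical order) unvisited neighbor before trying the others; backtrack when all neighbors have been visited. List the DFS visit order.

Visit Minsk
Minsk → Kyoto
Kyoto → Delhi
Kyoto → Kigali
Kigali → Accra
Accra → Dubai
Dubai → Paris
Paris → Oslo
Oslo → Milan
Milan → Porto
Porto → Lima
Lima → Bern
Lima → Vilnius
Vilnius → Tunis
Dubai → Quito

Minsk, Kyoto, Delhi, Kigali, Accra, Dubai, Paris, Oslo, Milan, Porto, Lima, Bern, Vilnius, Tunis, Quito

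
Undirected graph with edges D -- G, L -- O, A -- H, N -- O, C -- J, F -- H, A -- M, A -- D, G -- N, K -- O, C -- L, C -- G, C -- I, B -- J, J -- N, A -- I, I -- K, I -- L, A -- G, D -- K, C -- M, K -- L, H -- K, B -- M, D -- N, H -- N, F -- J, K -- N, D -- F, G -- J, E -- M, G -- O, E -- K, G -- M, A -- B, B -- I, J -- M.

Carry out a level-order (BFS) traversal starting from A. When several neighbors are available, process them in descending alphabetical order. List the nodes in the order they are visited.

A, M, I, H, G, D, B, J, E, C, L, K, N, F, O

Visit A; enqueue M, I, H, G, D, B → queue [M, I, H, G, D, B]
Visit M; enqueue J, E, C → queue [I, H, G, D, B, J, E, C]
Visit I; enqueue L, K → queue [H, G, D, B, J, E, C, L, K]
Visit H; enqueue N, F → queue [G, D, B, J, E, C, L, K, N, F]
Visit G; enqueue O → queue [D, B, J, E, C, L, K, N, F, O]
Visit D → queue [B, J, E, C, L, K, N, F, O]
Visit B → queue [J, E, C, L, K, N, F, O]
Visit J → queue [E, C, L, K, N, F, O]
Visit E → queue [C, L, K, N, F, O]
Visit C → queue [L, K, N, F, O]
Visit L → queue [K, N, F, O]
Visit K → queue [N, F, O]
Visit N → queue [F, O]
Visit F → queue [O]
Visit O → queue []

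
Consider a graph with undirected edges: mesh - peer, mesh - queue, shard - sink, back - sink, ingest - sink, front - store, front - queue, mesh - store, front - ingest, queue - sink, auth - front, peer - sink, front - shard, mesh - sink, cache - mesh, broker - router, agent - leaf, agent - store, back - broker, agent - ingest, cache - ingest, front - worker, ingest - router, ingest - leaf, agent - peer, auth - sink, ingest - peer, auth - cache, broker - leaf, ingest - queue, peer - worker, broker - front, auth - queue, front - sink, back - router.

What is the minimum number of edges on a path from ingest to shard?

2

Level 0: ingest
Level 1: agent, cache, front, leaf, peer, queue, router, sink
Level 2: auth, back, broker, mesh, shard, store, worker
shard first appears at level 2.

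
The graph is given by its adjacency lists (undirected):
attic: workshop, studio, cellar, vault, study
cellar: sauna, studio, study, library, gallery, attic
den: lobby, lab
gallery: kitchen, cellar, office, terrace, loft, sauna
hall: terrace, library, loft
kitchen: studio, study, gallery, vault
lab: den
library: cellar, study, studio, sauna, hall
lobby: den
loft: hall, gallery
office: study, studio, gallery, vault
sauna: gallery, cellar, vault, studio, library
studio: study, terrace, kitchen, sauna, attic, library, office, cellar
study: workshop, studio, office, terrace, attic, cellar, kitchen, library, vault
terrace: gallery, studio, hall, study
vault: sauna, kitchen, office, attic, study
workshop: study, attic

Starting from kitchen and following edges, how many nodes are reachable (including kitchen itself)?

14

BFS from kitchen visits: kitchen, studio, study, gallery, vault, terrace, sauna, attic, library, office, cellar, workshop, loft, hall
Reachable nodes: 14 of 17 total.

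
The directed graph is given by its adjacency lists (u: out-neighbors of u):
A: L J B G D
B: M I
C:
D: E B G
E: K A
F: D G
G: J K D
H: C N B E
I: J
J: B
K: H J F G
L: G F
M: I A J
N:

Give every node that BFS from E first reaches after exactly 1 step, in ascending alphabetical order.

Level 0: E
Level 1: A, K
Level 2: B, D, F, G, H, J, L
Level 3: C, I, M, N

A, K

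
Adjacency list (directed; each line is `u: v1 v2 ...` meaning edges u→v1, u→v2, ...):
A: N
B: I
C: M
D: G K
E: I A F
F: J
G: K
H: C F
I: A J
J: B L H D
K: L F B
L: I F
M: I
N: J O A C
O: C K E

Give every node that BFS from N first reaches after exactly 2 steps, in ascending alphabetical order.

Level 0: N
Level 1: A, C, J, O
Level 2: B, D, E, H, K, L, M
Level 3: F, G, I

B, D, E, H, K, L, M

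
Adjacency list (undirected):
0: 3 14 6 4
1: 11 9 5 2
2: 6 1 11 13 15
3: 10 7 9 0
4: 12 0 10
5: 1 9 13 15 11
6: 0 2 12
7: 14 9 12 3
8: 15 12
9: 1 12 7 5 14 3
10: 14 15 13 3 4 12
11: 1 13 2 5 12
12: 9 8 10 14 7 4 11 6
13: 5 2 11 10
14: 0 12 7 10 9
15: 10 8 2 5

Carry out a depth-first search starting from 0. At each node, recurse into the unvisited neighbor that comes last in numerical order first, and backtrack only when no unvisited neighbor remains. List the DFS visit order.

Visit 0
0 → 14
14 → 12
12 → 11
11 → 13
13 → 10
10 → 15
15 → 8
15 → 5
5 → 9
9 → 7
7 → 3
9 → 1
1 → 2
2 → 6
10 → 4

0 → 14 → 12 → 11 → 13 → 10 → 15 → 8 → 5 → 9 → 7 → 3 → 1 → 2 → 6 → 4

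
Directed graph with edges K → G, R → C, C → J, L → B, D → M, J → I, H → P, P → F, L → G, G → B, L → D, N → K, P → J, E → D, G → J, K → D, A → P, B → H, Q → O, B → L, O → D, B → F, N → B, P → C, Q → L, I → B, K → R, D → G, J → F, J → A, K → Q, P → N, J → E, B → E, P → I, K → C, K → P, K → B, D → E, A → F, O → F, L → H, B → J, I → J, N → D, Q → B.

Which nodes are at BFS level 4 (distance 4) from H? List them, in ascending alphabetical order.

Level 0: H
Level 1: P
Level 2: C, F, I, J, N
Level 3: A, B, D, E, K
Level 4: G, L, M, Q, R
Level 5: O

G, L, M, Q, R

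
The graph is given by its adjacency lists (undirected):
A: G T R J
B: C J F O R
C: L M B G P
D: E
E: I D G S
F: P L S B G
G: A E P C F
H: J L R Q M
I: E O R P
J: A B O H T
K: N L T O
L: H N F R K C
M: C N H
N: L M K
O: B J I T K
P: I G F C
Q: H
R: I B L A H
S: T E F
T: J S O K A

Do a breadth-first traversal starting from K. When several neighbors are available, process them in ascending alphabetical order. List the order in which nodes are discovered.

Visit K; enqueue L, N, O, T → queue [L, N, O, T]
Visit L; enqueue C, F, H, R → queue [N, O, T, C, F, H, R]
Visit N; enqueue M → queue [O, T, C, F, H, R, M]
Visit O; enqueue B, I, J → queue [T, C, F, H, R, M, B, I, J]
Visit T; enqueue A, S → queue [C, F, H, R, M, B, I, J, A, S]
Visit C; enqueue G, P → queue [F, H, R, M, B, I, J, A, S, G, P]
Visit F → queue [H, R, M, B, I, J, A, S, G, P]
Visit H; enqueue Q → queue [R, M, B, I, J, A, S, G, P, Q]
Visit R → queue [M, B, I, J, A, S, G, P, Q]
Visit M → queue [B, I, J, A, S, G, P, Q]
Visit B → queue [I, J, A, S, G, P, Q]
Visit I; enqueue E → queue [J, A, S, G, P, Q, E]
Visit J → queue [A, S, G, P, Q, E]
Visit A → queue [S, G, P, Q, E]
Visit S → queue [G, P, Q, E]
Visit G → queue [P, Q, E]
Visit P → queue [Q, E]
Visit Q → queue [E]
Visit E; enqueue D → queue [D]
Visit D → queue []

K, L, N, O, T, C, F, H, R, M, B, I, J, A, S, G, P, Q, E, D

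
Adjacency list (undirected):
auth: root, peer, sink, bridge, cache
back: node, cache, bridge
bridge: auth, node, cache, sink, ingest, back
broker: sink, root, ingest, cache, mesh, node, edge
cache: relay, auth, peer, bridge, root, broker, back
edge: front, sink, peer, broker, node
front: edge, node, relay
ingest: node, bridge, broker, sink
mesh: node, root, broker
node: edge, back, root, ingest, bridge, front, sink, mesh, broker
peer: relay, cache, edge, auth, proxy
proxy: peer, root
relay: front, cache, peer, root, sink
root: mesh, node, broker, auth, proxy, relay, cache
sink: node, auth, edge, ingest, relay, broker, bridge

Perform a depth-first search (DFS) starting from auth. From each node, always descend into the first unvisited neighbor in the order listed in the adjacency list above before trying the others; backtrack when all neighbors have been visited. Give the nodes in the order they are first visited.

auth, root, mesh, node, edge, front, relay, cache, peer, proxy, bridge, sink, ingest, broker, back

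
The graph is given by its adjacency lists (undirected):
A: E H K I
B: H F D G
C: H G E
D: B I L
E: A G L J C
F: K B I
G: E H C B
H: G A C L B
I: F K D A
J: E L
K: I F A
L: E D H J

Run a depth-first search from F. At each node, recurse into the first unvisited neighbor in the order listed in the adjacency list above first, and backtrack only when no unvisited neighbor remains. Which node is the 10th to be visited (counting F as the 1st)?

Visit F
F → K
K → I
I → D
D → B
B → H
H → G
G → E
E → A
E → L
L → J
E → C

Visit order: F, K, I, D, B, H, G, E, A, L, J, C

L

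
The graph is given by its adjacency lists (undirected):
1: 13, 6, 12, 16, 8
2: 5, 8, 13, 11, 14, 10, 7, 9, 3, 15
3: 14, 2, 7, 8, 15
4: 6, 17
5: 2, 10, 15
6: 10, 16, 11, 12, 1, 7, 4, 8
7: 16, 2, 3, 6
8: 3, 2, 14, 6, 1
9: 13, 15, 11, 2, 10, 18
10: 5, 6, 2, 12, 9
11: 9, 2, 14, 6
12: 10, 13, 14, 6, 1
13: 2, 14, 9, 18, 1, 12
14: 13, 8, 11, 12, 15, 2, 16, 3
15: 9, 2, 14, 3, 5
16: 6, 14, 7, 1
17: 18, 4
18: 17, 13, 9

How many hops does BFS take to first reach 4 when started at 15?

Level 0: 15
Level 1: 2, 3, 5, 9, 14
Level 2: 7, 8, 10, 11, 12, 13, 16, 18
Level 3: 1, 6, 17
Level 4: 4
4 first appears at level 4.

4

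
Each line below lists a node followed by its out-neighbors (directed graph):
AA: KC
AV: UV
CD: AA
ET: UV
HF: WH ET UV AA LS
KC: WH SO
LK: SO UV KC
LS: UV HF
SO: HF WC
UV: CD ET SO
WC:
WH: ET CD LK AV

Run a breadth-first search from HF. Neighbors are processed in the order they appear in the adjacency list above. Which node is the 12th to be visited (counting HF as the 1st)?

WC

Visit HF; enqueue WH, ET, UV, AA, LS → queue [WH, ET, UV, AA, LS]
Visit WH; enqueue CD, LK, AV → queue [ET, UV, AA, LS, CD, LK, AV]
Visit ET → queue [UV, AA, LS, CD, LK, AV]
Visit UV; enqueue SO → queue [AA, LS, CD, LK, AV, SO]
Visit AA; enqueue KC → queue [LS, CD, LK, AV, SO, KC]
Visit LS → queue [CD, LK, AV, SO, KC]
Visit CD → queue [LK, AV, SO, KC]
Visit LK → queue [AV, SO, KC]
Visit AV → queue [SO, KC]
Visit SO; enqueue WC → queue [KC, WC]
Visit KC → queue [WC]
Visit WC → queue []

Visit order: HF, WH, ET, UV, AA, LS, CD, LK, AV, SO, KC, WC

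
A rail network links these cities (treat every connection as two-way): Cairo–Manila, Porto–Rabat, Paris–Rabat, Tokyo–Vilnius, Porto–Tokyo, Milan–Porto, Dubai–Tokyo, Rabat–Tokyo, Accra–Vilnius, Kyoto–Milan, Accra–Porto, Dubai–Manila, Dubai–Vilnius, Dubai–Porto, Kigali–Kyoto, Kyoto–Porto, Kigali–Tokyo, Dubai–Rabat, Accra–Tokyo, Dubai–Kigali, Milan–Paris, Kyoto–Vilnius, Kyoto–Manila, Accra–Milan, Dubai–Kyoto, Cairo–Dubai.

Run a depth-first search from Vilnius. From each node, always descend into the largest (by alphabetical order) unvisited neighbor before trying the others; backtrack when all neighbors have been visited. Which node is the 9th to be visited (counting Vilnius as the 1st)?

Visit Vilnius
Vilnius → Tokyo
Tokyo → Rabat
Rabat → Porto
Porto → Milan
Milan → Paris
Milan → Kyoto
Kyoto → Manila
Manila → Dubai
Dubai → Kigali
Dubai → Cairo
Milan → Accra

Visit order: Vilnius, Tokyo, Rabat, Porto, Milan, Paris, Kyoto, Manila, Dubai, Kigali, Cairo, Accra

Dubai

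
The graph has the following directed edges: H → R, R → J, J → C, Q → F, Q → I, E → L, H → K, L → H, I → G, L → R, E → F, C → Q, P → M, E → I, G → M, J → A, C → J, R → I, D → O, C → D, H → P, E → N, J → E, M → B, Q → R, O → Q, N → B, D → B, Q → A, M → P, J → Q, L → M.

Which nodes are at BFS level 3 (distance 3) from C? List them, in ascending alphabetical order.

G, L, N

Level 0: C
Level 1: D, J, Q
Level 2: A, B, E, F, I, O, R
Level 3: G, L, N
Level 4: H, M
Level 5: K, P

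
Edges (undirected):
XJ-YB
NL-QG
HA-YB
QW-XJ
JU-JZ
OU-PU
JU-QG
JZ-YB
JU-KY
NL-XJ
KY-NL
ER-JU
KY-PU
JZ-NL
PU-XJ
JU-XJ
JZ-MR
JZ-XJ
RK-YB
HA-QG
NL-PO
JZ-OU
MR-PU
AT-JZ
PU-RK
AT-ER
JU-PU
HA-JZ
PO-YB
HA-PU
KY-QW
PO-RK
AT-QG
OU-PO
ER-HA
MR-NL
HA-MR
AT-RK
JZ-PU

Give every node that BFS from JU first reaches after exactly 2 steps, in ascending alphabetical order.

Level 0: JU
Level 1: ER, JZ, KY, PU, QG, XJ
Level 2: AT, HA, MR, NL, OU, QW, RK, YB
Level 3: PO

AT, HA, MR, NL, OU, QW, RK, YB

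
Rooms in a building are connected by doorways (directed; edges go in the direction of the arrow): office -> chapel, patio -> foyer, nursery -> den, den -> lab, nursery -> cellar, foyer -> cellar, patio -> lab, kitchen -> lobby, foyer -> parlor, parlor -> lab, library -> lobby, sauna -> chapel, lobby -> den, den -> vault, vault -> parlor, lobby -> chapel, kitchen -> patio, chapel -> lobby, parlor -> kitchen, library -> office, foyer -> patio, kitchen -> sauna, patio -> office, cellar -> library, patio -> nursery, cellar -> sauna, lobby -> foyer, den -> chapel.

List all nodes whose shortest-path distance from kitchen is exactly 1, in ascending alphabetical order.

lobby, patio, sauna

Level 0: kitchen
Level 1: lobby, patio, sauna
Level 2: chapel, den, foyer, lab, nursery, office
Level 3: cellar, parlor, vault
Level 4: library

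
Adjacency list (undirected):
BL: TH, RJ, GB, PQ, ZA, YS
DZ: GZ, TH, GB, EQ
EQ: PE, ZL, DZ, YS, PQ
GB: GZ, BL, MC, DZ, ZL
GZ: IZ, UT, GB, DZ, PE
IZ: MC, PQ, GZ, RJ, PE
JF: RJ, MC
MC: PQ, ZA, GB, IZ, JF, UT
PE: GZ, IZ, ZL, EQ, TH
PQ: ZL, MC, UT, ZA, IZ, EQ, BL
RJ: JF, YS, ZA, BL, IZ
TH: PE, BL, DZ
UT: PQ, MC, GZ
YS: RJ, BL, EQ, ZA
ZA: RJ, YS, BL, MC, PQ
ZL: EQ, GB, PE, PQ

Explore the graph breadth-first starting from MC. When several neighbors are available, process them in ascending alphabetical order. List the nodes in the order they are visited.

MC -> GB -> IZ -> JF -> PQ -> UT -> ZA -> BL -> DZ -> GZ -> ZL -> PE -> RJ -> EQ -> YS -> TH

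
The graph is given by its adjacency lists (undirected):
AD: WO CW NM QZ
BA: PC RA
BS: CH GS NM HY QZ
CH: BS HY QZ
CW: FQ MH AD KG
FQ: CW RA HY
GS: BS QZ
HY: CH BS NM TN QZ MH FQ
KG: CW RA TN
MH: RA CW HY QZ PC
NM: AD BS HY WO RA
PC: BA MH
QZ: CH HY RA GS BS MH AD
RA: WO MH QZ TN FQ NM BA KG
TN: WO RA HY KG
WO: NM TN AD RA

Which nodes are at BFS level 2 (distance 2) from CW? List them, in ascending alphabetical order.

HY, NM, PC, QZ, RA, TN, WO

Level 0: CW
Level 1: AD, FQ, KG, MH
Level 2: HY, NM, PC, QZ, RA, TN, WO
Level 3: BA, BS, CH, GS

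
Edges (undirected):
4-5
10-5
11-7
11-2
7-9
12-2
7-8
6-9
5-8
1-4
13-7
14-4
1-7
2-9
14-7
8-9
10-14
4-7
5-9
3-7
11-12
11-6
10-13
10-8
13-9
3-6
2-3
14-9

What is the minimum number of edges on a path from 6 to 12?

2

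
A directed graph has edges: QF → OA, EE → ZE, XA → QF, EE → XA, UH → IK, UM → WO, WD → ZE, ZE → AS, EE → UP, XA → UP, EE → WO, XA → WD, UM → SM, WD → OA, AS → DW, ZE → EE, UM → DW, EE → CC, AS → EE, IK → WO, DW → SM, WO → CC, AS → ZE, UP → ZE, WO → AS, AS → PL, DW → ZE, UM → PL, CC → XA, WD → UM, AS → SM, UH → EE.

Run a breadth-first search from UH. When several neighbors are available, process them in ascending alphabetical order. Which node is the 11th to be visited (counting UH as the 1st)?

WD

Visit UH; enqueue EE, IK → queue [EE, IK]
Visit EE; enqueue CC, UP, WO, XA, ZE → queue [IK, CC, UP, WO, XA, ZE]
Visit IK → queue [CC, UP, WO, XA, ZE]
Visit CC → queue [UP, WO, XA, ZE]
Visit UP → queue [WO, XA, ZE]
Visit WO; enqueue AS → queue [XA, ZE, AS]
Visit XA; enqueue QF, WD → queue [ZE, AS, QF, WD]
Visit ZE → queue [AS, QF, WD]
Visit AS; enqueue DW, PL, SM → queue [QF, WD, DW, PL, SM]
Visit QF; enqueue OA → queue [WD, DW, PL, SM, OA]
Visit WD; enqueue UM → queue [DW, PL, SM, OA, UM]
Visit DW → queue [PL, SM, OA, UM]
Visit PL → queue [SM, OA, UM]
Visit SM → queue [OA, UM]
Visit OA → queue [UM]
Visit UM → queue []

Visit order: UH, EE, IK, CC, UP, WO, XA, ZE, AS, QF, WD, DW, PL, SM, OA, UM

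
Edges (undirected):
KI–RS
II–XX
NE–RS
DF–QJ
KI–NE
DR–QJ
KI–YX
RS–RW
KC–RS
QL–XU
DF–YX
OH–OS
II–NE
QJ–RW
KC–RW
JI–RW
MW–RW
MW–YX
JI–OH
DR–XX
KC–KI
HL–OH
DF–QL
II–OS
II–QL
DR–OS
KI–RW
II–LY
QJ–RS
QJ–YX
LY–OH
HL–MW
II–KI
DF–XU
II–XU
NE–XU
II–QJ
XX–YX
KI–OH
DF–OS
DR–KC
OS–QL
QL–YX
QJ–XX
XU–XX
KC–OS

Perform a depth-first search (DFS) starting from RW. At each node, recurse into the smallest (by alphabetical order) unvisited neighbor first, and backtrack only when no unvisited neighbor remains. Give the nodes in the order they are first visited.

RW -> JI -> OH -> HL -> MW -> YX -> DF -> OS -> DR -> KC -> KI -> II -> LY -> NE -> RS -> QJ -> XX -> XU -> QL

Visit RW
RW → JI
JI → OH
OH → HL
HL → MW
MW → YX
YX → DF
DF → OS
OS → DR
DR → KC
KC → KI
KI → II
II → LY
II → NE
NE → RS
RS → QJ
QJ → XX
XX → XU
XU → QL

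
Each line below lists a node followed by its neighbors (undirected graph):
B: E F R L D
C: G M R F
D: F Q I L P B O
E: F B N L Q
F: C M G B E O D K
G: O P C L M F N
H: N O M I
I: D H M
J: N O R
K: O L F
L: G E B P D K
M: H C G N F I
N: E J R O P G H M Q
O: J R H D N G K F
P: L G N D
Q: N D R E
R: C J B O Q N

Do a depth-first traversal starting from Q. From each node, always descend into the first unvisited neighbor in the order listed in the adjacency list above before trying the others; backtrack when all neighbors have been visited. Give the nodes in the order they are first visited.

Visit Q
Q → N
N → E
E → F
F → C
C → G
G → O
O → J
J → R
R → B
B → L
L → P
P → D
D → I
I → H
H → M
L → K

Q, N, E, F, C, G, O, J, R, B, L, P, D, I, H, M, K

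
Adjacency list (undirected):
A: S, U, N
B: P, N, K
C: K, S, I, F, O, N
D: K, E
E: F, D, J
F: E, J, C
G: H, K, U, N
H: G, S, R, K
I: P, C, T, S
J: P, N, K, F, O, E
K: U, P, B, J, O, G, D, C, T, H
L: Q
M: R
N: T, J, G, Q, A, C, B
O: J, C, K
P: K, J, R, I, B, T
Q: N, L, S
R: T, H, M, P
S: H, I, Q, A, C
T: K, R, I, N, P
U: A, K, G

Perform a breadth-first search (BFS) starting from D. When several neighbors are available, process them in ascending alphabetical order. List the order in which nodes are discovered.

D E K F J B C G H O P T U N I S R A Q M L

Visit D; enqueue E, K → queue [E, K]
Visit E; enqueue F, J → queue [K, F, J]
Visit K; enqueue B, C, G, H, O, P, T, U → queue [F, J, B, C, G, H, O, P, T, U]
Visit F → queue [J, B, C, G, H, O, P, T, U]
Visit J; enqueue N → queue [B, C, G, H, O, P, T, U, N]
Visit B → queue [C, G, H, O, P, T, U, N]
Visit C; enqueue I, S → queue [G, H, O, P, T, U, N, I, S]
Visit G → queue [H, O, P, T, U, N, I, S]
Visit H; enqueue R → queue [O, P, T, U, N, I, S, R]
Visit O → queue [P, T, U, N, I, S, R]
Visit P → queue [T, U, N, I, S, R]
Visit T → queue [U, N, I, S, R]
Visit U; enqueue A → queue [N, I, S, R, A]
Visit N; enqueue Q → queue [I, S, R, A, Q]
Visit I → queue [S, R, A, Q]
Visit S → queue [R, A, Q]
Visit R; enqueue M → queue [A, Q, M]
Visit A → queue [Q, M]
Visit Q; enqueue L → queue [M, L]
Visit M → queue [L]
Visit L → queue []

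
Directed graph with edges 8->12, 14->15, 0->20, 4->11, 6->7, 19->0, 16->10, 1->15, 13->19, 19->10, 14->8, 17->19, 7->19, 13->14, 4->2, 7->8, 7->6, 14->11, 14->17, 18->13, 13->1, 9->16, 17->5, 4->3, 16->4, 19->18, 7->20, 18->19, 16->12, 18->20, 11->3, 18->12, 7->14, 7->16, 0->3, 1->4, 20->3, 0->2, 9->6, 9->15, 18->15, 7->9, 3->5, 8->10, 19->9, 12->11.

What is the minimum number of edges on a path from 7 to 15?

2

Level 0: 7
Level 1: 6, 8, 9, 14, 16, 19, 20
Level 2: 0, 3, 4, 10, 11, 12, 15, 17, 18
Level 3: 2, 5, 13
Level 4: 1
15 first appears at level 2.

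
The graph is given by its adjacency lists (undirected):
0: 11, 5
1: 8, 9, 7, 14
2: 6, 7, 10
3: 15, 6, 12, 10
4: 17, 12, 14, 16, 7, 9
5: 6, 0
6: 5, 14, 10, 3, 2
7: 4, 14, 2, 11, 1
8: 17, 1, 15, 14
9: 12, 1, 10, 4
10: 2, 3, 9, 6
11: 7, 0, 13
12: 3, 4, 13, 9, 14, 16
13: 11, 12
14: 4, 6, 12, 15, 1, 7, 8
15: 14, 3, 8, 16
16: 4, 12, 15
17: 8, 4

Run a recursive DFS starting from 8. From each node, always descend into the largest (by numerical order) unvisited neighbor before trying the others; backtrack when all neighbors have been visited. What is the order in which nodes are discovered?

Visit 8
8 → 17
17 → 4
4 → 16
16 → 15
15 → 14
14 → 12
12 → 13
13 → 11
11 → 7
7 → 2
2 → 10
10 → 9
9 → 1
10 → 6
6 → 5
5 → 0
6 → 3

8, 17, 4, 16, 15, 14, 12, 13, 11, 7, 2, 10, 9, 1, 6, 5, 0, 3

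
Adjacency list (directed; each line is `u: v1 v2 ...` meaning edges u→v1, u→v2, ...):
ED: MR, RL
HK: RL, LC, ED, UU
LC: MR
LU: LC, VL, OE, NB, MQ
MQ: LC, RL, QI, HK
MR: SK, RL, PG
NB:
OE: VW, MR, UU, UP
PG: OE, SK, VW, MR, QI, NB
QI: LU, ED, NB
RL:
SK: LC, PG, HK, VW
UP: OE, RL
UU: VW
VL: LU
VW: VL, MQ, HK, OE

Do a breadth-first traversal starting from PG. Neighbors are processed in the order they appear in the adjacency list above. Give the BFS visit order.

PG, OE, SK, VW, MR, QI, NB, UU, UP, LC, HK, VL, MQ, RL, LU, ED

Visit PG; enqueue OE, SK, VW, MR, QI, NB → queue [OE, SK, VW, MR, QI, NB]
Visit OE; enqueue UU, UP → queue [SK, VW, MR, QI, NB, UU, UP]
Visit SK; enqueue LC, HK → queue [VW, MR, QI, NB, UU, UP, LC, HK]
Visit VW; enqueue VL, MQ → queue [MR, QI, NB, UU, UP, LC, HK, VL, MQ]
Visit MR; enqueue RL → queue [QI, NB, UU, UP, LC, HK, VL, MQ, RL]
Visit QI; enqueue LU, ED → queue [NB, UU, UP, LC, HK, VL, MQ, RL, LU, ED]
Visit NB → queue [UU, UP, LC, HK, VL, MQ, RL, LU, ED]
Visit UU → queue [UP, LC, HK, VL, MQ, RL, LU, ED]
Visit UP → queue [LC, HK, VL, MQ, RL, LU, ED]
Visit LC → queue [HK, VL, MQ, RL, LU, ED]
Visit HK → queue [VL, MQ, RL, LU, ED]
Visit VL → queue [MQ, RL, LU, ED]
Visit MQ → queue [RL, LU, ED]
Visit RL → queue [LU, ED]
Visit LU → queue [ED]
Visit ED → queue []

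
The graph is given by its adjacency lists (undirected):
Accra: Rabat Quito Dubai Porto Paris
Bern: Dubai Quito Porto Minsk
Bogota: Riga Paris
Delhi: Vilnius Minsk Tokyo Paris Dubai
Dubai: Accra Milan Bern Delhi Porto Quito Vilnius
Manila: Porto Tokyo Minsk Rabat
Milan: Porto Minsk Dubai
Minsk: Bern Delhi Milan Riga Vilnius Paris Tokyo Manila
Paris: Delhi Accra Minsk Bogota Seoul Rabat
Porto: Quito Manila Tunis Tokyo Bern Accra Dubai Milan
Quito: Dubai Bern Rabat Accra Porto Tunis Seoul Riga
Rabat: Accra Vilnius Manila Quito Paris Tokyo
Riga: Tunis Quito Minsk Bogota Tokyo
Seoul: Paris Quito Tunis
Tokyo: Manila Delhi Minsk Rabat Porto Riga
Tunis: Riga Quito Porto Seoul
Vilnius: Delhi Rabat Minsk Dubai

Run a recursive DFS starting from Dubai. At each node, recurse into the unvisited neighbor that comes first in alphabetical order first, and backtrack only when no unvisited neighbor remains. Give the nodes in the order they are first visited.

Visit Dubai
Dubai → Accra
Accra → Paris
Paris → Bogota
Bogota → Riga
Riga → Minsk
Minsk → Bern
Bern → Porto
Porto → Manila
Manila → Rabat
Rabat → Quito
Quito → Seoul
Seoul → Tunis
Rabat → Tokyo
Tokyo → Delhi
Delhi → Vilnius
Porto → Milan

Dubai → Accra → Paris → Bogota → Riga → Minsk → Bern → Porto → Manila → Rabat → Quito → Seoul → Tunis → Tokyo → Delhi → Vilnius → Milan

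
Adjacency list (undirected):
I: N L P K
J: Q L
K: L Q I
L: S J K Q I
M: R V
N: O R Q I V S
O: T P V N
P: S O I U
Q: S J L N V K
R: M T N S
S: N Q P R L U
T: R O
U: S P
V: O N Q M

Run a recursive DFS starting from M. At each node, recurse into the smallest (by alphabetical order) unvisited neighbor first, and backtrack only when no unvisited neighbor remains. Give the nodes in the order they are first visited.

M → R → N → I → K → L → J → Q → S → P → O → T → V → U

Visit M
M → R
R → N
N → I
I → K
K → L
L → J
J → Q
Q → S
S → P
P → O
O → T
O → V
P → U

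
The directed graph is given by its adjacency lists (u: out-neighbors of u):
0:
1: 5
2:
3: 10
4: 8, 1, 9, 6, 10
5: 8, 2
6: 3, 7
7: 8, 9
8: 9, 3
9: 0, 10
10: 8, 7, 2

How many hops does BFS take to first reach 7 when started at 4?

2

Level 0: 4
Level 1: 1, 6, 8, 9, 10
Level 2: 0, 2, 3, 5, 7
7 first appears at level 2.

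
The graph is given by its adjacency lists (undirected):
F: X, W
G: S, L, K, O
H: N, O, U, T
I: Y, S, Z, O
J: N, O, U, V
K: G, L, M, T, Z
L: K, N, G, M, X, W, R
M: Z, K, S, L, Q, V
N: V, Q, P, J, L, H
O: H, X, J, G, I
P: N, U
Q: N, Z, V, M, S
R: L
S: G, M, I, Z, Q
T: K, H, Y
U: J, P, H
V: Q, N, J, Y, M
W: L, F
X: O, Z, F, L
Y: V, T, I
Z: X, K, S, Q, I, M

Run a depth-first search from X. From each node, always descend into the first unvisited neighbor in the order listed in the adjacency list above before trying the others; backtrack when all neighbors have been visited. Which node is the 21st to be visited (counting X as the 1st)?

P

Visit X
X → O
O → H
H → N
N → V
V → Q
Q → Z
Z → K
K → G
G → S
S → M
M → L
L → W
W → F
L → R
S → I
I → Y
Y → T
V → J
J → U
U → P

Visit order: X, O, H, N, V, Q, Z, K, G, S, M, L, W, F, R, I, Y, T, J, U, P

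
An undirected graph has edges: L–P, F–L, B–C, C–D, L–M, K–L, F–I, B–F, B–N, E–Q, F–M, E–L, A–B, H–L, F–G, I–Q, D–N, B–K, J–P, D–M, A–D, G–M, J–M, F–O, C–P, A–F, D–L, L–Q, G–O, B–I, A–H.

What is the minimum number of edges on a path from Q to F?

Level 0: Q
Level 1: E, I, L
Level 2: B, D, F, H, K, M, P
Level 3: A, C, G, J, N, O
F first appears at level 2.

2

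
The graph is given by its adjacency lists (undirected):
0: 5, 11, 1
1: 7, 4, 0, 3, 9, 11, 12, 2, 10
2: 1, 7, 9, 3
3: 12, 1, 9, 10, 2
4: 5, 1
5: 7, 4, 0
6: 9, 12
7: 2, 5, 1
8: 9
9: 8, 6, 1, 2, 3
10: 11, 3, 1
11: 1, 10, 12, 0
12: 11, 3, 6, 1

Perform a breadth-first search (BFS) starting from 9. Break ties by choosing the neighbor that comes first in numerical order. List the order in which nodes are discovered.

Visit 9; enqueue 1, 2, 3, 6, 8 → queue [1, 2, 3, 6, 8]
Visit 1; enqueue 0, 4, 7, 10, 11, 12 → queue [2, 3, 6, 8, 0, 4, 7, 10, 11, 12]
Visit 2 → queue [3, 6, 8, 0, 4, 7, 10, 11, 12]
Visit 3 → queue [6, 8, 0, 4, 7, 10, 11, 12]
Visit 6 → queue [8, 0, 4, 7, 10, 11, 12]
Visit 8 → queue [0, 4, 7, 10, 11, 12]
Visit 0; enqueue 5 → queue [4, 7, 10, 11, 12, 5]
Visit 4 → queue [7, 10, 11, 12, 5]
Visit 7 → queue [10, 11, 12, 5]
Visit 10 → queue [11, 12, 5]
Visit 11 → queue [12, 5]
Visit 12 → queue [5]
Visit 5 → queue []

9 -> 1 -> 2 -> 3 -> 6 -> 8 -> 0 -> 4 -> 7 -> 10 -> 11 -> 12 -> 5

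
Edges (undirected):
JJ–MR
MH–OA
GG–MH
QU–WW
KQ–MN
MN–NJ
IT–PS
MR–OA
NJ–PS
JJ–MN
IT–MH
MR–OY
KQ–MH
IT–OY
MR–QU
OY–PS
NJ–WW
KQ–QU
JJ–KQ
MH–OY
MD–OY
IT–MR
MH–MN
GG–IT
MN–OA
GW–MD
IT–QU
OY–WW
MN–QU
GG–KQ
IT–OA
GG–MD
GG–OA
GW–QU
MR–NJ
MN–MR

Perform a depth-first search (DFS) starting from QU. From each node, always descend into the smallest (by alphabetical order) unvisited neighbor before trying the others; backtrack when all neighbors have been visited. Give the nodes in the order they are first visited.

QU -> GW -> MD -> GG -> IT -> MH -> KQ -> JJ -> MN -> MR -> NJ -> PS -> OY -> WW -> OA

Visit QU
QU → GW
GW → MD
MD → GG
GG → IT
IT → MH
MH → KQ
KQ → JJ
JJ → MN
MN → MR
MR → NJ
NJ → PS
PS → OY
OY → WW
MR → OA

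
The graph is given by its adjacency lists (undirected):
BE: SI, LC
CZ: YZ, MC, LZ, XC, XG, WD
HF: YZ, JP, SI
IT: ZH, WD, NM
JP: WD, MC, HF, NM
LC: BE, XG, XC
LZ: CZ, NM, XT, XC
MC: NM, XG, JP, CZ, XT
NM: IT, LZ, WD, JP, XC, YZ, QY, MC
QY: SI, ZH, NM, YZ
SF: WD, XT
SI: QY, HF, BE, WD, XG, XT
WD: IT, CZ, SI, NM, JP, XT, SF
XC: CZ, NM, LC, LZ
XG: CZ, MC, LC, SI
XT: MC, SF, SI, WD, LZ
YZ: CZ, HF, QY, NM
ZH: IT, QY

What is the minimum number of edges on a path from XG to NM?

2

Level 0: XG
Level 1: CZ, LC, MC, SI
Level 2: BE, HF, JP, LZ, NM, QY, WD, XC, XT, YZ
Level 3: IT, SF, ZH
NM first appears at level 2.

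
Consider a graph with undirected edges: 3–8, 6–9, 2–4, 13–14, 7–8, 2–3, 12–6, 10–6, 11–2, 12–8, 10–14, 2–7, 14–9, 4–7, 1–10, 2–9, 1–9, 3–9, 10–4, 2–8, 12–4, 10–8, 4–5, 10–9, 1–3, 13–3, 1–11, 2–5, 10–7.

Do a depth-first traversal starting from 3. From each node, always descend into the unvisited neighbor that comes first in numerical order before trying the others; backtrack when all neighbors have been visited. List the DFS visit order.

3 -> 1 -> 9 -> 2 -> 4 -> 5 -> 7 -> 8 -> 10 -> 6 -> 12 -> 14 -> 13 -> 11

Visit 3
3 → 1
1 → 9
9 → 2
2 → 4
4 → 5
4 → 7
7 → 8
8 → 10
10 → 6
6 → 12
10 → 14
14 → 13
2 → 11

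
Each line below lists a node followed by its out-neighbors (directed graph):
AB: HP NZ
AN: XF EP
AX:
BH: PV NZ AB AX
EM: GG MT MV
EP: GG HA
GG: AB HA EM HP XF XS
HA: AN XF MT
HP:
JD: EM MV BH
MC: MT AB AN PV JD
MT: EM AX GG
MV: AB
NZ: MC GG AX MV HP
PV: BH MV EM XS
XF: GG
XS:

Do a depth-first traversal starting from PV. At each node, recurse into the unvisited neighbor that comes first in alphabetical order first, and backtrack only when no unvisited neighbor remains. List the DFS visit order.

Visit PV
PV → BH
BH → AB
AB → HP
AB → NZ
NZ → AX
NZ → GG
GG → EM
EM → MT
EM → MV
GG → HA
HA → AN
AN → EP
AN → XF
GG → XS
NZ → MC
MC → JD

PV → BH → AB → HP → NZ → AX → GG → EM → MT → MV → HA → AN → EP → XF → XS → MC → JD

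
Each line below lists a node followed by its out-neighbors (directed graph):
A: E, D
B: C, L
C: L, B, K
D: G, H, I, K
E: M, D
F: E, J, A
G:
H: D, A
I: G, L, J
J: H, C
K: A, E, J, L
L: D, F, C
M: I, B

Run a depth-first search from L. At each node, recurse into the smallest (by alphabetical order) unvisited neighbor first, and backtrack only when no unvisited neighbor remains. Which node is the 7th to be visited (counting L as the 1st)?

G

Visit L
L → C
C → B
C → K
K → A
A → D
D → G
D → H
D → I
I → J
A → E
E → M
L → F

Visit order: L, C, B, K, A, D, G, H, I, J, E, M, F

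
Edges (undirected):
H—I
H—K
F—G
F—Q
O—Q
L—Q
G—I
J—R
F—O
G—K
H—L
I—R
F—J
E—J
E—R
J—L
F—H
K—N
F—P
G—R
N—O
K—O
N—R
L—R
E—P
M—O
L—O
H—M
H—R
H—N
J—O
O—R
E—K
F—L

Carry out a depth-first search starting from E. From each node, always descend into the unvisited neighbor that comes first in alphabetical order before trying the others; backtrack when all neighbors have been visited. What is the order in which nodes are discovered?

E → J → F → G → I → H → K → N → O → L → Q → R → M → P

Visit E
E → J
J → F
F → G
G → I
I → H
H → K
K → N
N → O
O → L
L → Q
L → R
O → M
F → P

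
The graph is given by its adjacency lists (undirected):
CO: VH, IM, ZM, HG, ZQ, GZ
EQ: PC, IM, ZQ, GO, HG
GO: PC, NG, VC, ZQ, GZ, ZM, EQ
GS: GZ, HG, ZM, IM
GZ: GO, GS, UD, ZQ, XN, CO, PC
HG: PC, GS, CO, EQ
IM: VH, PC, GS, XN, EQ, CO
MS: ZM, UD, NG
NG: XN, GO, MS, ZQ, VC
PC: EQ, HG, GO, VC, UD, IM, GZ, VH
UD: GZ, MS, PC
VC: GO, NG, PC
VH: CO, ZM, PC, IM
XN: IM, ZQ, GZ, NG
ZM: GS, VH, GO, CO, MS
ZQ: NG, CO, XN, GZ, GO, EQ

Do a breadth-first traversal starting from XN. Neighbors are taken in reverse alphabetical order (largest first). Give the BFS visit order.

Visit XN; enqueue ZQ, NG, IM, GZ → queue [ZQ, NG, IM, GZ]
Visit ZQ; enqueue GO, EQ, CO → queue [NG, IM, GZ, GO, EQ, CO]
Visit NG; enqueue VC, MS → queue [IM, GZ, GO, EQ, CO, VC, MS]
Visit IM; enqueue VH, PC, GS → queue [GZ, GO, EQ, CO, VC, MS, VH, PC, GS]
Visit GZ; enqueue UD → queue [GO, EQ, CO, VC, MS, VH, PC, GS, UD]
Visit GO; enqueue ZM → queue [EQ, CO, VC, MS, VH, PC, GS, UD, ZM]
Visit EQ; enqueue HG → queue [CO, VC, MS, VH, PC, GS, UD, ZM, HG]
Visit CO → queue [VC, MS, VH, PC, GS, UD, ZM, HG]
Visit VC → queue [MS, VH, PC, GS, UD, ZM, HG]
Visit MS → queue [VH, PC, GS, UD, ZM, HG]
Visit VH → queue [PC, GS, UD, ZM, HG]
Visit PC → queue [GS, UD, ZM, HG]
Visit GS → queue [UD, ZM, HG]
Visit UD → queue [ZM, HG]
Visit ZM → queue [HG]
Visit HG → queue []

XN, ZQ, NG, IM, GZ, GO, EQ, CO, VC, MS, VH, PC, GS, UD, ZM, HG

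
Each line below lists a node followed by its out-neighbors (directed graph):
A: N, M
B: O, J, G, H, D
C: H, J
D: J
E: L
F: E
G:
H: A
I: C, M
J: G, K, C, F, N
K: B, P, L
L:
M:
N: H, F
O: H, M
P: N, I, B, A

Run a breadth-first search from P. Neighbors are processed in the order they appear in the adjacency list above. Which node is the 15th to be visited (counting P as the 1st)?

K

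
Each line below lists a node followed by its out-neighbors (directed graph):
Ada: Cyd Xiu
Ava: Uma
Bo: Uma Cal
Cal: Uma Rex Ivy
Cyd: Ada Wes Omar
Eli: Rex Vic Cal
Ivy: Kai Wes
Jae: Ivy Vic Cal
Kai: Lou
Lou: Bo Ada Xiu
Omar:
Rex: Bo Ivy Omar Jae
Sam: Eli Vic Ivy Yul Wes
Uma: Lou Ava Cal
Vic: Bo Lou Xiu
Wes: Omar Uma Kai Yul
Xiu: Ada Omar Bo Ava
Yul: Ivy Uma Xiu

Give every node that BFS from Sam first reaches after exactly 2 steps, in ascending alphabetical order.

Level 0: Sam
Level 1: Eli, Ivy, Vic, Wes, Yul
Level 2: Bo, Cal, Kai, Lou, Omar, Rex, Uma, Xiu
Level 3: Ada, Ava, Jae
Level 4: Cyd

Bo, Cal, Kai, Lou, Omar, Rex, Uma, Xiu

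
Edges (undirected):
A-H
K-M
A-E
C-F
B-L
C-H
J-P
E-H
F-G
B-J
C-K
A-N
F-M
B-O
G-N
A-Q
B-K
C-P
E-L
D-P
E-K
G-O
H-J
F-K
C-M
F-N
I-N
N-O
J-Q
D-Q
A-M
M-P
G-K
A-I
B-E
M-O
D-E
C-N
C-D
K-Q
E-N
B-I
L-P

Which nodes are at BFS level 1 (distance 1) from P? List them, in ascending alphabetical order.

Level 0: P
Level 1: C, D, J, L, M
Level 2: A, B, E, F, H, K, N, O, Q
Level 3: G, I

C, D, J, L, M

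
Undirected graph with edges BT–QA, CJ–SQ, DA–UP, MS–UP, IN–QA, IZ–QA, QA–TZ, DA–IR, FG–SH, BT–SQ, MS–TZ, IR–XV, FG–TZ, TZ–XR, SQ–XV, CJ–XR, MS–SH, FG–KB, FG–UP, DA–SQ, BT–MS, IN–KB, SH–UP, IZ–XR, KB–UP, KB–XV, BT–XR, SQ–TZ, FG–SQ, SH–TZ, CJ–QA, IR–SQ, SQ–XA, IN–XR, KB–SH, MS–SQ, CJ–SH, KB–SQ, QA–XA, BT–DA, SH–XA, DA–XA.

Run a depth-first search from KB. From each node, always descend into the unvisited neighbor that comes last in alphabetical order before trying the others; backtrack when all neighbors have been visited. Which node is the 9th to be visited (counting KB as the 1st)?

XR

Visit KB
KB → XV
XV → SQ
SQ → XA
XA → SH
SH → UP
UP → MS
MS → TZ
TZ → XR
XR → IZ
IZ → QA
QA → IN
QA → CJ
QA → BT
BT → DA
DA → IR
TZ → FG

Visit order: KB, XV, SQ, XA, SH, UP, MS, TZ, XR, IZ, QA, IN, CJ, BT, DA, IR, FG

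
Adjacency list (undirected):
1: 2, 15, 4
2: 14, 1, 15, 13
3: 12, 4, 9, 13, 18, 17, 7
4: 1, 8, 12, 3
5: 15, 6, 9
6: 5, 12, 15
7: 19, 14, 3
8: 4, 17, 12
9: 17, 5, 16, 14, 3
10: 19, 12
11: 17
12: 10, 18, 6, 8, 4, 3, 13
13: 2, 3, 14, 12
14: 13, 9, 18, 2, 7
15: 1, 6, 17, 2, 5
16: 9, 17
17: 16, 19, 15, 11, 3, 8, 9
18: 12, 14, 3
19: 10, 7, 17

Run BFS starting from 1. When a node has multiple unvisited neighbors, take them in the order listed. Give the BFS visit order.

1, 2, 15, 4, 14, 13, 6, 17, 5, 8, 12, 3, 9, 18, 7, 16, 19, 11, 10

Visit 1; enqueue 2, 15, 4 → queue [2, 15, 4]
Visit 2; enqueue 14, 13 → queue [15, 4, 14, 13]
Visit 15; enqueue 6, 17, 5 → queue [4, 14, 13, 6, 17, 5]
Visit 4; enqueue 8, 12, 3 → queue [14, 13, 6, 17, 5, 8, 12, 3]
Visit 14; enqueue 9, 18, 7 → queue [13, 6, 17, 5, 8, 12, 3, 9, 18, 7]
Visit 13 → queue [6, 17, 5, 8, 12, 3, 9, 18, 7]
Visit 6 → queue [17, 5, 8, 12, 3, 9, 18, 7]
Visit 17; enqueue 16, 19, 11 → queue [5, 8, 12, 3, 9, 18, 7, 16, 19, 11]
Visit 5 → queue [8, 12, 3, 9, 18, 7, 16, 19, 11]
Visit 8 → queue [12, 3, 9, 18, 7, 16, 19, 11]
Visit 12; enqueue 10 → queue [3, 9, 18, 7, 16, 19, 11, 10]
Visit 3 → queue [9, 18, 7, 16, 19, 11, 10]
Visit 9 → queue [18, 7, 16, 19, 11, 10]
Visit 18 → queue [7, 16, 19, 11, 10]
Visit 7 → queue [16, 19, 11, 10]
Visit 16 → queue [19, 11, 10]
Visit 19 → queue [11, 10]
Visit 11 → queue [10]
Visit 10 → queue []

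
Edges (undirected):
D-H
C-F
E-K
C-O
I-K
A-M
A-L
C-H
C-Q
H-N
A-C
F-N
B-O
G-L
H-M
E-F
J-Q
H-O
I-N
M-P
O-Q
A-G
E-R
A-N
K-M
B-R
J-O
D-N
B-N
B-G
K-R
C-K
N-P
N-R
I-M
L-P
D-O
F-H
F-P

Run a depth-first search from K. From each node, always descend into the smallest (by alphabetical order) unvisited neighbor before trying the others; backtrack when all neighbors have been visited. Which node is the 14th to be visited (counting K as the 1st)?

Visit K
K → C
C → A
A → G
G → B
B → N
N → D
D → H
H → F
F → E
E → R
F → P
P → L
P → M
M → I
H → O
O → J
J → Q

Visit order: K, C, A, G, B, N, D, H, F, E, R, P, L, M, I, O, J, Q

M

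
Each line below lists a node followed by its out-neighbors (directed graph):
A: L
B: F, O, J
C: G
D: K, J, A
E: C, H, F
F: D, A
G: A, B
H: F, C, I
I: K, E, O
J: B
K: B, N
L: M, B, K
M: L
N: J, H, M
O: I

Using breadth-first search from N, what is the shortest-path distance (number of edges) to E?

3

Level 0: N
Level 1: H, J, M
Level 2: B, C, F, I, L
Level 3: A, D, E, G, K, O
E first appears at level 3.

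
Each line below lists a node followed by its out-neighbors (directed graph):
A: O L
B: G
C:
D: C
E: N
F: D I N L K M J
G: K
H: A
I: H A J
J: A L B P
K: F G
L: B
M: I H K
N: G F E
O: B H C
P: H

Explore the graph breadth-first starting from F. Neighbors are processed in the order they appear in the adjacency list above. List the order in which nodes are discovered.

F -> D -> I -> N -> L -> K -> M -> J -> C -> H -> A -> G -> E -> B -> P -> O

Visit F; enqueue D, I, N, L, K, M, J → queue [D, I, N, L, K, M, J]
Visit D; enqueue C → queue [I, N, L, K, M, J, C]
Visit I; enqueue H, A → queue [N, L, K, M, J, C, H, A]
Visit N; enqueue G, E → queue [L, K, M, J, C, H, A, G, E]
Visit L; enqueue B → queue [K, M, J, C, H, A, G, E, B]
Visit K → queue [M, J, C, H, A, G, E, B]
Visit M → queue [J, C, H, A, G, E, B]
Visit J; enqueue P → queue [C, H, A, G, E, B, P]
Visit C → queue [H, A, G, E, B, P]
Visit H → queue [A, G, E, B, P]
Visit A; enqueue O → queue [G, E, B, P, O]
Visit G → queue [E, B, P, O]
Visit E → queue [B, P, O]
Visit B → queue [P, O]
Visit P → queue [O]
Visit O → queue []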